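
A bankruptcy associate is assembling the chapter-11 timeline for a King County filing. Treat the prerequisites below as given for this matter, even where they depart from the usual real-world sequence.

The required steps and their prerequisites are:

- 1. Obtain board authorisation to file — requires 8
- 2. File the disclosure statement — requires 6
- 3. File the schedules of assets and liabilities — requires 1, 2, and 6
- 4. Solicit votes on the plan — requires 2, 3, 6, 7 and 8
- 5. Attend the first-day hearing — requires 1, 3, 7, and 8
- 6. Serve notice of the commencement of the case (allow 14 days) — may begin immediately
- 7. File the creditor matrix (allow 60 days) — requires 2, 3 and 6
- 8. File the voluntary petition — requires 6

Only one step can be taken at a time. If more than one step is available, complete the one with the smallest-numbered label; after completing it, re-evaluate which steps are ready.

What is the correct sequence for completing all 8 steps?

6 2 8 1 3 7 4 5

6 has no prerequisites → 6 first.
2 and 8 are both available; 2 has the earlier label → 2.
8 needed 6, now all done → 8.
1 needed 8, now all done → 1.
3 needed 1, 2 and 6, now all done → 3.
7 is the only step now ready → 7.
Ready: 4 and 5. 4 has the earlier label → 4.
5 needed 1, 3, 7 and 8, now all done → 5.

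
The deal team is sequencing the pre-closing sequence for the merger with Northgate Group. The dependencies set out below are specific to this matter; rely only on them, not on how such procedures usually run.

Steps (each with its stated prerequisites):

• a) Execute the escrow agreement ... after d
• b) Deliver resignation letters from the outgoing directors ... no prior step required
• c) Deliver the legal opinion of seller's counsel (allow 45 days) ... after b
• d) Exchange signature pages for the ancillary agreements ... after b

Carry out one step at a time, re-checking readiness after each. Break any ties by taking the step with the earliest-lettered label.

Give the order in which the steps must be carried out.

Only b has no prerequisites, so it is first.
Now c and d have their prerequisites met. c has the earlier label, so c next.
d needed b, now all done → d.
a needed d, now all done → a.

b → c → d → a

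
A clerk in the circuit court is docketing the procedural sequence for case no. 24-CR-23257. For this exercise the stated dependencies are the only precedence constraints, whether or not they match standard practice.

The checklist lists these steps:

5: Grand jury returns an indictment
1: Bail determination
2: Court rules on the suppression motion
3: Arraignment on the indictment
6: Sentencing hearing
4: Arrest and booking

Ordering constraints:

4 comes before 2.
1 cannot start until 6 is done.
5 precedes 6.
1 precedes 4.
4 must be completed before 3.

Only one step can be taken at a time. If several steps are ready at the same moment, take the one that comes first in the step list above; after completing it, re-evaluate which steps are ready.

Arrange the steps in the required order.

5, 6, 1, 4, 2, 3

Only 5 has no prerequisites, so it is first.
6 is the only step now ready → 6.
That leaves 1 as the only ready step → 1.
4 needed 1, now all done → 4.
Now 2 and 3 have their prerequisites met. 2 is listed earlier, so 2 next.
Next only 3 has its prerequisites met → 3.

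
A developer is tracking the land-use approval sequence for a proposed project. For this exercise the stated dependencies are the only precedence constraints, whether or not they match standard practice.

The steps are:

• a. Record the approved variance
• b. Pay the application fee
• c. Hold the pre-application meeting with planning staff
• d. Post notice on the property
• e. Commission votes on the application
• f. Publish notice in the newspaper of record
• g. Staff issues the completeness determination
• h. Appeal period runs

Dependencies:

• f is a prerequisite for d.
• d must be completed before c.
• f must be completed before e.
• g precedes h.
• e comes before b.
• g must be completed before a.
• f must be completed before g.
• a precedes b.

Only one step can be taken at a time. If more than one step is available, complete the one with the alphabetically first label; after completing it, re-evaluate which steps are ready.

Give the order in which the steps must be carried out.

f, d, c, e, g, a, b, h

Only f has no prerequisites, so it is first.
Ready: d, e and g. d has the earlier label → d.
c now also ready, so the ready set is {c, e, g}; c has the earlier label → c.
Now e and g have their prerequisites met. e has the earlier label, so e next.
g needed f, now all done → g.
Ready: a and h. a has the earlier label → a.
b and h are both available; b has the earlier label → b.
h is the only step now ready → h.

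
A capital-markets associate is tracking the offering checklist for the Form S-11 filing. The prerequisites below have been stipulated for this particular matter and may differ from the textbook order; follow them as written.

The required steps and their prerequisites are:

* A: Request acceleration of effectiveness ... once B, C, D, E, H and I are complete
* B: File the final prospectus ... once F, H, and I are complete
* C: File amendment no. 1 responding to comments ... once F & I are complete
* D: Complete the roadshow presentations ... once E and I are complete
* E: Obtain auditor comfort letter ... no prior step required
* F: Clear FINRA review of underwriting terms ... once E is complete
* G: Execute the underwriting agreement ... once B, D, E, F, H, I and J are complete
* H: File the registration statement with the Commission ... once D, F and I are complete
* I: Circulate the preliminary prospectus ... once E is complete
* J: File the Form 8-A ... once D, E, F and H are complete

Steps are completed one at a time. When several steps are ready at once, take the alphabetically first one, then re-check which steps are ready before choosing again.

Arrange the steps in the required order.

E has no prerequisites → E first.
F and I are both available; F has the earlier label → F.
That leaves I as the only ready step → I.
Now C and D have their prerequisites met. C has the earlier label, so C next.
D needed E and I, now all done → D.
H needed D, F and I, now all done → H.
B and J are both available; B has the earlier label → B.
Now A and J have their prerequisites met. A has the earlier label, so A next.
Next only J has its prerequisites met → J.
Next only G has its prerequisites met → G.

E, F, I, C, D, H, B, A, J, G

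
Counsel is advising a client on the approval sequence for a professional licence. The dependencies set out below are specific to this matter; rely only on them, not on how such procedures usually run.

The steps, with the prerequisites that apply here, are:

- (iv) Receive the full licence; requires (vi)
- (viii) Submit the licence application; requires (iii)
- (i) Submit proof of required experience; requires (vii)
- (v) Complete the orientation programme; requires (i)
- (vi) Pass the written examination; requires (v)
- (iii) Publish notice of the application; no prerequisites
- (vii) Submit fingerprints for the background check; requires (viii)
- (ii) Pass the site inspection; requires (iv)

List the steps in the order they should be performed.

(iii), (viii), (vii), (i), (v), (vi), (iv), (ii)

(iii) has no prerequisites → (iii) first.
Next only (viii) has its prerequisites met → (viii).
(vii) needed (viii), now all done → (vii).
(i) needed (vii), now all done → (i).
(v) is the only step now ready → (v).
Next only (vi) has its prerequisites met → (vi).
(iv) needed (vi), now all done → (iv).
(ii) needed (iv), now all done → (ii).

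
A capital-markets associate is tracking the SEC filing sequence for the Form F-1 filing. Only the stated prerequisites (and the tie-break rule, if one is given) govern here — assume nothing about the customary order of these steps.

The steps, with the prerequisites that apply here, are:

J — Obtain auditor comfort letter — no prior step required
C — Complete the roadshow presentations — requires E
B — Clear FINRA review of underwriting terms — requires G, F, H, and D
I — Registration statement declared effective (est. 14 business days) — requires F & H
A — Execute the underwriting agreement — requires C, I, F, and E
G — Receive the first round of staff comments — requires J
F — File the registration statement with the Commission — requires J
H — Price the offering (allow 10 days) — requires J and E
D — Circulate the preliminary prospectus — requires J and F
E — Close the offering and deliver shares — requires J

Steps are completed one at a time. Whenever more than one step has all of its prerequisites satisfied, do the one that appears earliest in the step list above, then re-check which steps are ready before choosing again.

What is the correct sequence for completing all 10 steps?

J → G → F → D → E → C → H → B → I → A

Only J has no prerequisites, so it is first.
Now G, F and E have their prerequisites met. G is listed earlier, so G next.
F and E are both available; F is listed earlier → F.
D now also ready, so the ready set is {D, E}; D is listed earlier → D.
Next only E has its prerequisites met → E.
Ready: C and H. C is listed earlier → C.
Next only H has its prerequisites met → H.
Ready: B and I. B is listed earlier → B.
I needed F and H, now all done → I.
Next only A has its prerequisites met → A.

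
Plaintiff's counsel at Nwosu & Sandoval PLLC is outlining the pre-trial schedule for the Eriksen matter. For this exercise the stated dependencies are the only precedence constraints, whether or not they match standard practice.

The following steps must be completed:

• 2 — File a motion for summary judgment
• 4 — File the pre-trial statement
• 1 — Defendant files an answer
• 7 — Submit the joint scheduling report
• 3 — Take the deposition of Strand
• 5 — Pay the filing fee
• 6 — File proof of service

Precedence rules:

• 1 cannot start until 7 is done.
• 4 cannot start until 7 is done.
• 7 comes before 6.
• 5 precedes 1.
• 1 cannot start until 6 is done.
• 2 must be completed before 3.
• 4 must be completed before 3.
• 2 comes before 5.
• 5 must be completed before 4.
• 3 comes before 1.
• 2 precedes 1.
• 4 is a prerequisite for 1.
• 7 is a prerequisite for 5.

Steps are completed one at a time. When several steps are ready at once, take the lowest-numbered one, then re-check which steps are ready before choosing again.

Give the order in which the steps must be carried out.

Nothing is required for 2 and 7. 2 has the earlier label → 2 first.
Next only 7 has its prerequisites met → 7.
Now 5 and 6 have their prerequisites met. 5 has the earlier label, so 5 next.
4 now also ready, so the ready set is {4, 6}; 4 has the earlier label → 4.
3 now also ready, so the ready set is {3, 6}; 3 has the earlier label → 3.
6 needed 7, now all done → 6.
1 is the only step now ready → 1.

2 → 7 → 5 → 4 → 3 → 6 → 1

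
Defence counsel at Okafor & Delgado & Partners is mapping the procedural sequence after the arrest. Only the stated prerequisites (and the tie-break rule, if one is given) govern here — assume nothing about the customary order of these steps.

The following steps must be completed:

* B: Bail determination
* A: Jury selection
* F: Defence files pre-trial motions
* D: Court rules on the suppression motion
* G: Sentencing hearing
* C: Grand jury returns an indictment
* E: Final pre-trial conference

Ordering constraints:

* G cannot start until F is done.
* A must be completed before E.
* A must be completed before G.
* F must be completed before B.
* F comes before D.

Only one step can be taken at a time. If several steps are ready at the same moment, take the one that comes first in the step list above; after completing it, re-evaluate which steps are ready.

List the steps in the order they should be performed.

A → F → B → D → G → C → E

Nothing is required for A, F and C. A is listed earlier → A first.
F, C and E are all available; F is listed earlier → F.
B, D, G, C and E are all available; B is listed earlier → B.
Ready: D, G, C and E. D is listed earlier → D.
Now G, C and E have their prerequisites met. G is listed earlier, so G next.
C and E are both available; C is listed earlier → C.
Next only E has its prerequisites met → E.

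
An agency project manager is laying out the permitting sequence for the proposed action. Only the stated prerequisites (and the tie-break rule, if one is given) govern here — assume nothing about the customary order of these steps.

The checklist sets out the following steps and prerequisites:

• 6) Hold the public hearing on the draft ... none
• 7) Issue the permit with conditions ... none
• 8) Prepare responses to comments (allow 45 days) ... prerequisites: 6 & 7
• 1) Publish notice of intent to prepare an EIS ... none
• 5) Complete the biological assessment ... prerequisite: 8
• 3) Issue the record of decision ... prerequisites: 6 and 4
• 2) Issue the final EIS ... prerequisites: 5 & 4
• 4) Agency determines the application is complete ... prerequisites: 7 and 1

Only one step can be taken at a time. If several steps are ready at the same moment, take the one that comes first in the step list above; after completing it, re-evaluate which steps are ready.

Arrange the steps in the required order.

6 7 8 1 5 4 3 2

Nothing is required for 6, 7 and 1. 6 is listed earlier → 6 first.
7 and 1 are both available; 7 is listed earlier → 7.
Ready: 8 and 1. 8 is listed earlier → 8.
Now 1 and 5 have their prerequisites met. 1 is listed earlier, so 1 next.
4 now also ready, so the ready set is {5, 4}; 5 is listed earlier → 5.
4 needed 7 and 1, now all done → 4.
3 and 2 are both available; 3 is listed earlier → 3.
That leaves 2 as the only ready step → 2.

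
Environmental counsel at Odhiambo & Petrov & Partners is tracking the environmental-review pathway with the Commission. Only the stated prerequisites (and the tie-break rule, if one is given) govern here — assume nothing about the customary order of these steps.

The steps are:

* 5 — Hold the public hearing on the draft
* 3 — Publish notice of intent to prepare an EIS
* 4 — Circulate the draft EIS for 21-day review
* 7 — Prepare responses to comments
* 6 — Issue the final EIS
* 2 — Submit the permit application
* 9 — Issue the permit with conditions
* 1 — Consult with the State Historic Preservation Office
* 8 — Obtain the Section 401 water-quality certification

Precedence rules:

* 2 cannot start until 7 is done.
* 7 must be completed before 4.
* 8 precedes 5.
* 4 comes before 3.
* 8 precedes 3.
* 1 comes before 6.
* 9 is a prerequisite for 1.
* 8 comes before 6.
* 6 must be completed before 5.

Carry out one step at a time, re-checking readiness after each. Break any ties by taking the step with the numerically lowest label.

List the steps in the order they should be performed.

7, 8 and 9 have no prerequisites; 7 has the earlier label, so 7 is first.
2, 4, 8 and 9 are all available; 2 has the earlier label → 2.
Now 4, 8 and 9 have their prerequisites met. 4 has the earlier label, so 4 next.
Ready: 8 and 9. 8 has the earlier label → 8.
3 now also ready, so the ready set is {3, 9}; 3 has the earlier label → 3.
That leaves 9 as the only ready step → 9.
1 needed 9, now all done → 1.
6 is the only step now ready → 6.
That leaves 5 as the only ready step → 5.

7 2 4 8 3 9 1 6 5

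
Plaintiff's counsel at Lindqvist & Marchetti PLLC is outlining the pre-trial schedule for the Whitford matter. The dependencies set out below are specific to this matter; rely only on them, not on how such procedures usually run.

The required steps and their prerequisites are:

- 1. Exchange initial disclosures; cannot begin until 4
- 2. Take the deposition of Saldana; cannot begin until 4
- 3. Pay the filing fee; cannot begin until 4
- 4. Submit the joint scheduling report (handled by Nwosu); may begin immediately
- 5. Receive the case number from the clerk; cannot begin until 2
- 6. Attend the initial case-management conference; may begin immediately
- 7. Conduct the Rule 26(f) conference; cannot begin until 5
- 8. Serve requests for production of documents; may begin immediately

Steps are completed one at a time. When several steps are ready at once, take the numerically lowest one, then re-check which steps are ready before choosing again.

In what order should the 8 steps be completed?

Nothing is required for 4, 6 and 8. 4 has the earlier label → 4 first.
Ready: 1, 2, 3, 6 and 8. 1 has the earlier label → 1.
Ready: 2, 3, 6 and 8. 2 has the earlier label → 2.
5 now also ready, so the ready set is {3, 5, 6, 8}; 3 has the earlier label → 3.
Now 5, 6 and 8 have their prerequisites met. 5 has the earlier label, so 5 next.
7 now also ready, so the ready set is {6, 7, 8}; 6 has the earlier label → 6.
Now 7 and 8 have their prerequisites met. 7 has the earlier label, so 7 next.
That leaves 8 as the only ready step → 8.

4 1 2 3 5 6 7 8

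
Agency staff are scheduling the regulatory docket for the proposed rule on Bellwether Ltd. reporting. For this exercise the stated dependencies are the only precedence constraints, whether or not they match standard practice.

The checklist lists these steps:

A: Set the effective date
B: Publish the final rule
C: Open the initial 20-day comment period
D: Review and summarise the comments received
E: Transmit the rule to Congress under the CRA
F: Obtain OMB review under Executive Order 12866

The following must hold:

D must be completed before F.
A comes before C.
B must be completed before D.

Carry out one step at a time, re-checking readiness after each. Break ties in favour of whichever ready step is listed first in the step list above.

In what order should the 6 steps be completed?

A, B and E have no prerequisites; A is listed earlier, so A is first.
Now B, C and E have their prerequisites met. B is listed earlier, so B next.
D now also ready, so the ready set is {C, D, E}; C is listed earlier → C.
Now D and E have their prerequisites met. D is listed earlier, so D next.
F now also ready, so the ready set is {E, F}; E is listed earlier → E.
F is the only step now ready → F.

A, B, C, D, E, F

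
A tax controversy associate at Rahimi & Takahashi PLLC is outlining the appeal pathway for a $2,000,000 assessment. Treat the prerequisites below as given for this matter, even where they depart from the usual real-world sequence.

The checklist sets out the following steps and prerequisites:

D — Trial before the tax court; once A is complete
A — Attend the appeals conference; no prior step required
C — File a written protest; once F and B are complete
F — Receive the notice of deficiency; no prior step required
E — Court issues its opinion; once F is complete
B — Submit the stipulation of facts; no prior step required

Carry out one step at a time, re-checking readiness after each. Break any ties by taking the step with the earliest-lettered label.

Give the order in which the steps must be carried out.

A B D F C E

A, B and F have no prerequisites; A has the earlier label, so A is first.
B, D and F are all available; B has the earlier label → B.
Ready: D and F. D has the earlier label → D.
That leaves F as the only ready step → F.
Now C and E have their prerequisites met. C has the earlier label, so C next.
E is the only step now ready → E.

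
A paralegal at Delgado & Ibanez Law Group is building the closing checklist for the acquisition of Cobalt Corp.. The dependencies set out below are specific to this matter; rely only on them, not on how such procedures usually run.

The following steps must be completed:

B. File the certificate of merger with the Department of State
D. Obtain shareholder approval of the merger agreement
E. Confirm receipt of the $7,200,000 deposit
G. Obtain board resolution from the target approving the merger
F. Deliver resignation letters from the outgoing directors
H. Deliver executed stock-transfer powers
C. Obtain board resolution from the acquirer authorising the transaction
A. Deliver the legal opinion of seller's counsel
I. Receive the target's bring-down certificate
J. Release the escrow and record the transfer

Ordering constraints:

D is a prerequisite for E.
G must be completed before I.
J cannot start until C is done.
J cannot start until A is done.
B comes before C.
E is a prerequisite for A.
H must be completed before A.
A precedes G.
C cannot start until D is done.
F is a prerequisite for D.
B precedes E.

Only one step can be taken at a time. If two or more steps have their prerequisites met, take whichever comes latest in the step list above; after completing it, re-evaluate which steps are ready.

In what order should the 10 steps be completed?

Nothing is required for H, F and B. H is listed later → H first.
F and B are both available; F is listed later → F.
Now D and B have their prerequisites met. D is listed later, so D next.
Next only B has its prerequisites met → B.
Ready: C and E. C is listed later → C.
E needed D and B, now all done → E.
A is the only step now ready → A.
Now J and G have their prerequisites met. J is listed later, so J next.
G is the only step now ready → G.
Next only I has its prerequisites met → I.

H → F → D → B → C → E → A → J → G → I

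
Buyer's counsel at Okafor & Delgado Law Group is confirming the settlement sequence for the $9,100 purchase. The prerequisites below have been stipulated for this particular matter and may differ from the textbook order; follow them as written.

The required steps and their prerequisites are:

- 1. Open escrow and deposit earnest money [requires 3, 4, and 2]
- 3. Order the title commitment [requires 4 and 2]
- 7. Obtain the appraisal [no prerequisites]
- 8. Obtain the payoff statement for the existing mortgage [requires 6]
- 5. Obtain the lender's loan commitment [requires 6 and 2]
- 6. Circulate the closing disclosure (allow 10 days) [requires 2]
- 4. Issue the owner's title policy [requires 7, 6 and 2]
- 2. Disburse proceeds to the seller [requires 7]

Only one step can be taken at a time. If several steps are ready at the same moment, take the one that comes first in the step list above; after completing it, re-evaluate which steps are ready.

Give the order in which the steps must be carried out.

Only 7 has no prerequisites, so it is first.
Next only 2 has its prerequisites met → 2.
Next only 6 has its prerequisites met → 6.
Now 8, 5 and 4 have their prerequisites met. 8 is listed earlier, so 8 next.
Now 5 and 4 have their prerequisites met. 5 is listed earlier, so 5 next.
4 needed 7, 6 and 2, now all done → 4.
3 is the only step now ready → 3.
1 is the only step now ready → 1.

7, 2, 6, 8, 5, 4, 3, 1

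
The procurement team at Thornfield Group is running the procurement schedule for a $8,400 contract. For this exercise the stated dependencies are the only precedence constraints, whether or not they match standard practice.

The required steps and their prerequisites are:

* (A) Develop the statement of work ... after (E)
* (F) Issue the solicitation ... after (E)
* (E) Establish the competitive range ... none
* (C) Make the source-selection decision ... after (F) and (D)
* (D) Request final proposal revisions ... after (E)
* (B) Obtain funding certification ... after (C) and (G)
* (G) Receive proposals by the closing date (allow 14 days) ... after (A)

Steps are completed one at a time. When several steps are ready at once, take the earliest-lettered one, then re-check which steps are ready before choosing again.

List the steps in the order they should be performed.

(E) (A) (D) (F) (C) (G) (B)

(E) has no prerequisites → (E) first.
(A), (D) and (F) are all available; (A) has the earlier label → (A).
(G) now also ready, so the ready set is {(D), (F), (G)}; (D) has the earlier label → (D).
(F) and (G) are both available; (F) has the earlier label → (F).
(C) now also ready, so the ready set is {(C), (G)}; (C) has the earlier label → (C).
That leaves (G) as the only ready step → (G).
(B) needed (C) and (G), now all done → (B).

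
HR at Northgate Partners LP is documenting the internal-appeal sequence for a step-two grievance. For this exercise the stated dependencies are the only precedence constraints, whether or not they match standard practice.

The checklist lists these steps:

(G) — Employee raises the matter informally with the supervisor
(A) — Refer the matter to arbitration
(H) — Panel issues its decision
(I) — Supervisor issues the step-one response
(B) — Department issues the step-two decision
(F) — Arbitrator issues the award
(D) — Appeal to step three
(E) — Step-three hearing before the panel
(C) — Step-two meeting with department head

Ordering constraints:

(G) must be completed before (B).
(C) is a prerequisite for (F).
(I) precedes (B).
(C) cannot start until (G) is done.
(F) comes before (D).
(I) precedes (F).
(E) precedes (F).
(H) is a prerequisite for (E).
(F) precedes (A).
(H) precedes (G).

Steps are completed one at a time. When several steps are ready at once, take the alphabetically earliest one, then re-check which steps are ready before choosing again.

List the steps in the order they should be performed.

(H), (E), (G), (C), (I), (B), (F), (A), (D)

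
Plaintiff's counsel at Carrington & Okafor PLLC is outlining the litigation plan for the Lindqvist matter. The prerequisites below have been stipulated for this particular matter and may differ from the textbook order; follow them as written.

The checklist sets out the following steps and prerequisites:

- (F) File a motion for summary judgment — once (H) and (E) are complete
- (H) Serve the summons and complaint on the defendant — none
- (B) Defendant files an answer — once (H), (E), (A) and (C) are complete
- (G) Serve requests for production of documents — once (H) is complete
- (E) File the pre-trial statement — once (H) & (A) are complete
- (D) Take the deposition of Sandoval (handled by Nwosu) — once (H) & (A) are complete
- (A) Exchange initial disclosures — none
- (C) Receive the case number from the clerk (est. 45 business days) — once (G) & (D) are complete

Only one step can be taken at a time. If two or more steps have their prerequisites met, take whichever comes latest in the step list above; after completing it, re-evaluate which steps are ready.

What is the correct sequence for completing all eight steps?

Nothing is required for (A) and (H). (A) is listed later → (A) first.
Next only (H) has its prerequisites met → (H).
Ready: (D), (E) and (G). (D) is listed later → (D).
Ready: (E) and (G). (E) is listed later → (E).
Ready: (G) and (F). (G) is listed later → (G).
(C) now also ready, so the ready set is {(C), (F)}; (C) is listed later → (C).
(B) and (F) are both available; (B) is listed later → (B).
That leaves (F) as the only ready step → (F).

(A) → (H) → (D) → (E) → (G) → (C) → (B) → (F)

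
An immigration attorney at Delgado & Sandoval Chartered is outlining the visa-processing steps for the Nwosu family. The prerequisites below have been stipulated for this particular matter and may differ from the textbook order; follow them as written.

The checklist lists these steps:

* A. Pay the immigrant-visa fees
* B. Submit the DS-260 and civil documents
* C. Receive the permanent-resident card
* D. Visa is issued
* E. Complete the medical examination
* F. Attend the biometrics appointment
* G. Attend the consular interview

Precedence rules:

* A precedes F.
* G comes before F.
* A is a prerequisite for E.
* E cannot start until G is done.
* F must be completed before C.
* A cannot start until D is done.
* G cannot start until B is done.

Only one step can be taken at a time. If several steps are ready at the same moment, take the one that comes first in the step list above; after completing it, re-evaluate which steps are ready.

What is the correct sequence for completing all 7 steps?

B, D, A, G, E, F, C

Nothing is required for B and D. B is listed earlier → B first.
D and G are both available; D is listed earlier → D.
A now also ready, so the ready set is {A, G}; A is listed earlier → A.
G is the only step now ready → G.
Now E and F have their prerequisites met. E is listed earlier, so E next.
F needed A and G, now all done → F.
C needed F, now all done → C.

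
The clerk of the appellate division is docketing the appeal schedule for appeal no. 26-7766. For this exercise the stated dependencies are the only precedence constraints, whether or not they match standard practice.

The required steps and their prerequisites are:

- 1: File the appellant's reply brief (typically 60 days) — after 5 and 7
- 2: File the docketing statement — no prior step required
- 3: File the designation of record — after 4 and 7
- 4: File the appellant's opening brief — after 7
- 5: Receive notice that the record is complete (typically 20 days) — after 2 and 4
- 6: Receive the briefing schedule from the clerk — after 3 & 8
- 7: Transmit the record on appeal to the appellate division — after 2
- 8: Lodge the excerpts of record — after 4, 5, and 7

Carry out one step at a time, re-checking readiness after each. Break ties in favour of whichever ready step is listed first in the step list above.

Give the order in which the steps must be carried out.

2, 7, 4, 3, 5, 1, 8, 6

Only 2 has no prerequisites, so it is first.
7 needed 2, now all done → 7.
4 needed 7, now all done → 4.
3 and 5 are both available; 3 is listed earlier → 3.
5 needed 2 and 4, now all done → 5.
Now 1 and 8 have their prerequisites met. 1 is listed earlier, so 1 next.
That leaves 8 as the only ready step → 8.
That leaves 6 as the only ready step → 6.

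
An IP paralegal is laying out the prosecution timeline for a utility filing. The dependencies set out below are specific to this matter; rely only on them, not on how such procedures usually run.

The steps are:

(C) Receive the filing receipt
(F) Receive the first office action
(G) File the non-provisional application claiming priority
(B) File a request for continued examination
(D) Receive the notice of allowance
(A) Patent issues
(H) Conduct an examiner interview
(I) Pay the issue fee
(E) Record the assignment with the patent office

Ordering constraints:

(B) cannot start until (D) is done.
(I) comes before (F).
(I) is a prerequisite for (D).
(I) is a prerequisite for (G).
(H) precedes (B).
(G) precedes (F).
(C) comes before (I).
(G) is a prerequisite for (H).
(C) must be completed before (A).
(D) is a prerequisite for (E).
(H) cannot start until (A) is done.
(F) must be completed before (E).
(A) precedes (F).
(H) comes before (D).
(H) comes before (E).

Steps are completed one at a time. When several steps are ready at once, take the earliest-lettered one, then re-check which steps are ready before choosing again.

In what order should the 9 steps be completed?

(C) (A) (I) (G) (F) (H) (D) (B) (E)

Only (C) has no prerequisites, so it is first.
Ready: (A) and (I). (A) has the earlier label → (A).
That leaves (I) as the only ready step → (I).
(G) needed (I), now all done → (G).
Ready: (F) and (H). (F) has the earlier label → (F).
(H) needed (A) and (G), now all done → (H).
That leaves (D) as the only ready step → (D).
Now (B) and (E) have their prerequisites met. (B) has the earlier label, so (B) next.
(E) needed (D), (F) and (H), now all done → (E).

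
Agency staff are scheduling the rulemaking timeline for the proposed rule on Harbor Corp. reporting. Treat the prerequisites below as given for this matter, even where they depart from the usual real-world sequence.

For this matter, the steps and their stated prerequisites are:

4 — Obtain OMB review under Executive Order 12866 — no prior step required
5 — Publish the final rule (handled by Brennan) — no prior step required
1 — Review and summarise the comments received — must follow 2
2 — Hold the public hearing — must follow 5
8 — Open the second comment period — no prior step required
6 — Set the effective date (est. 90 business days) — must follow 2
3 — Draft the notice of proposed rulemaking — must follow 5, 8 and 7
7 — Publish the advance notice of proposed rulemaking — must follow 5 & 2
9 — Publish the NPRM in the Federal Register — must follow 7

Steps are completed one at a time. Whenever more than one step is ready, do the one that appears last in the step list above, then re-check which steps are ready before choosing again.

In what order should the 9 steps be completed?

8 5 2 7 9 3 6 1 4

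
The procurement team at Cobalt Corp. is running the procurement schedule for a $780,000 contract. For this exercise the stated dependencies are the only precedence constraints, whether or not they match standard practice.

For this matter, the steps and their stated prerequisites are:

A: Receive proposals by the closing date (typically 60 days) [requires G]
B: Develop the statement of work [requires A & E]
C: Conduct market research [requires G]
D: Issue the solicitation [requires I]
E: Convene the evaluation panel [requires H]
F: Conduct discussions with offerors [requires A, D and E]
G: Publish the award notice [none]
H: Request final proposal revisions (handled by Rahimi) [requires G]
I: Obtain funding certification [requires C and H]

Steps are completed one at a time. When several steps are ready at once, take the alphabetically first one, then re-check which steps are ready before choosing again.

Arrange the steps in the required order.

G, A, C, H, E, B, I, D, F

G is the only step with nothing outstanding, so it goes first.
Ready: A, C and H. A has the earlier label → A.
Ready: C and H. C has the earlier label → C.
H needed G, now all done → H.
Now E and I have their prerequisites met. E has the earlier label, so E next.
B and I are both available; B has the earlier label → B.
I needed C and H, now all done → I.
D needed I, now all done → D.
Next only F has its prerequisites met → F.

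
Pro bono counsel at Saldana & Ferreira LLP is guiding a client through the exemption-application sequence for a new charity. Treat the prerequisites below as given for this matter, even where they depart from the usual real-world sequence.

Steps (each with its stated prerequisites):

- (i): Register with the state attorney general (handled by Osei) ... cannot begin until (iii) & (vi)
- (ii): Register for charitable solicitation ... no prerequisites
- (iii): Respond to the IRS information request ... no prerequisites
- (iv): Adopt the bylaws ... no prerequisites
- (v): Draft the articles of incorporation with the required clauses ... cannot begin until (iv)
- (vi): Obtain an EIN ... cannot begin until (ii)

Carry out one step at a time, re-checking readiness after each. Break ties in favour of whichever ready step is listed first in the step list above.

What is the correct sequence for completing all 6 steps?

(ii) → (iii) → (iv) → (v) → (vi) → (i)

(ii), (iii) and (iv) have no prerequisites; (ii) is listed earlier, so (ii) is first.
Ready: (iii), (iv) and (vi). (iii) is listed earlier → (iii).
Ready: (iv) and (vi). (iv) is listed earlier → (iv).
(v) now also ready, so the ready set is {(v), (vi)}; (v) is listed earlier → (v).
(vi) is the only step now ready → (vi).
(i) needed (iii) and (vi), now all done → (i).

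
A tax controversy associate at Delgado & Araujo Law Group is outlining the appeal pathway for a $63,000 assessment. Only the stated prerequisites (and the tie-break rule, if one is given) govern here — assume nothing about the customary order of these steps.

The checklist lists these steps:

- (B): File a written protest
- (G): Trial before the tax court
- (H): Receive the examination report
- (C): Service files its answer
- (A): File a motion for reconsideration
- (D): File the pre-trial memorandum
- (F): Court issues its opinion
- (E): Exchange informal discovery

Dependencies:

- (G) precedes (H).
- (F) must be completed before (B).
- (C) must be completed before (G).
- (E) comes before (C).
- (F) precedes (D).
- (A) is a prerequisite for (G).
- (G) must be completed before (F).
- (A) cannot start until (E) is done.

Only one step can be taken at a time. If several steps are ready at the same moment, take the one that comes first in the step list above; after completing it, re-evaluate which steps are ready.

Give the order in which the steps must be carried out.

(E), (C), (A), (G), (H), (F), (B), (D)

(E) has no prerequisites → (E) first.
Now (C) and (A) have their prerequisites met. (C) is listed earlier, so (C) next.
(A) needed (E), now all done → (A).
(G) needed (C) and (A), now all done → (G).
Ready: (H) and (F). (H) is listed earlier → (H).
Next only (F) has its prerequisites met → (F).
Ready: (B) and (D). (B) is listed earlier → (B).
(D) is the only step now ready → (D).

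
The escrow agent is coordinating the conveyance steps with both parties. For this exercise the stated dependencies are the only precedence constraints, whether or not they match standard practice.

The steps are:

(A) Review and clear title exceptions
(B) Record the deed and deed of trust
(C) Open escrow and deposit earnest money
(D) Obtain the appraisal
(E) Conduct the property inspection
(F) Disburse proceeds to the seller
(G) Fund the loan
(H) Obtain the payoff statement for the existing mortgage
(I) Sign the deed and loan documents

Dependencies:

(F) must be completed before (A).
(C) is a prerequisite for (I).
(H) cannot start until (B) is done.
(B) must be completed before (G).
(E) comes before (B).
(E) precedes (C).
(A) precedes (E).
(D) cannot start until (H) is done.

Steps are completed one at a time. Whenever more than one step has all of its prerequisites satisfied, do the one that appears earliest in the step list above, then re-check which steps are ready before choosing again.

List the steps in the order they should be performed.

(F) is the only step with nothing outstanding, so it goes first.
(A) needed (F), now all done → (A).
(E) is the only step now ready → (E).
Ready: (B) and (C). (B) is listed earlier → (B).
Now (C), (G) and (H) have their prerequisites met. (C) is listed earlier, so (C) next.
(I) now also ready, so the ready set is {(G), (H), (I)}; (G) is listed earlier → (G).
Now (H) and (I) have their prerequisites met. (H) is listed earlier, so (H) next.
Ready: (D) and (I). (D) is listed earlier → (D).
(I) needed (C), now all done → (I).

(F) → (A) → (E) → (B) → (C) → (G) → (H) → (D) → (I)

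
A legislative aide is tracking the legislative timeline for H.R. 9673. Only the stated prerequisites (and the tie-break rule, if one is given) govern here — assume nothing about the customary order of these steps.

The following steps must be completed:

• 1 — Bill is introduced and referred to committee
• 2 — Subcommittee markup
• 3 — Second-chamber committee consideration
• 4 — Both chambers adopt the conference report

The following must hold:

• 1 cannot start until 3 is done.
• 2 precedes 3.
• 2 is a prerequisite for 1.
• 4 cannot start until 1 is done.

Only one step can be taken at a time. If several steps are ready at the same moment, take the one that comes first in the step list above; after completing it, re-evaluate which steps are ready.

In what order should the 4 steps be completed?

2 is the only step with nothing outstanding, so it goes first.
3 needed 2, now all done → 3.
1 is the only step now ready → 1.
That leaves 4 as the only ready step → 4.

2, 3, 1, 4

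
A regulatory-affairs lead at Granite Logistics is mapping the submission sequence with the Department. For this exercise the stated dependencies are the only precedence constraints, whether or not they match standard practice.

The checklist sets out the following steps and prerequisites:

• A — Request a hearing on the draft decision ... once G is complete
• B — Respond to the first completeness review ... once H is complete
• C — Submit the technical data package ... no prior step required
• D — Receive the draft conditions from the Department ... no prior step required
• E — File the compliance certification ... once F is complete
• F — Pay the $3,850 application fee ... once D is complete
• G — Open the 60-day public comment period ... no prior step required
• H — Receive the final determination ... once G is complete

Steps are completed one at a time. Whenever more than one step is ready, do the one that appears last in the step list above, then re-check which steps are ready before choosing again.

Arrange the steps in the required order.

G, D and C have no prerequisites; G is listed later, so G is first.
Now H, D, C and A have their prerequisites met. H is listed later, so H next.
D, C, B and A are all available; D is listed later → D.
Now F, C, B and A have their prerequisites met. F is listed later, so F next.
Now E, C, B and A have their prerequisites met. E is listed later, so E next.
C, B and A are all available; C is listed later → C.
B and A are both available; B is listed later → B.
That leaves A as the only ready step → A.

G H D F E C B A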